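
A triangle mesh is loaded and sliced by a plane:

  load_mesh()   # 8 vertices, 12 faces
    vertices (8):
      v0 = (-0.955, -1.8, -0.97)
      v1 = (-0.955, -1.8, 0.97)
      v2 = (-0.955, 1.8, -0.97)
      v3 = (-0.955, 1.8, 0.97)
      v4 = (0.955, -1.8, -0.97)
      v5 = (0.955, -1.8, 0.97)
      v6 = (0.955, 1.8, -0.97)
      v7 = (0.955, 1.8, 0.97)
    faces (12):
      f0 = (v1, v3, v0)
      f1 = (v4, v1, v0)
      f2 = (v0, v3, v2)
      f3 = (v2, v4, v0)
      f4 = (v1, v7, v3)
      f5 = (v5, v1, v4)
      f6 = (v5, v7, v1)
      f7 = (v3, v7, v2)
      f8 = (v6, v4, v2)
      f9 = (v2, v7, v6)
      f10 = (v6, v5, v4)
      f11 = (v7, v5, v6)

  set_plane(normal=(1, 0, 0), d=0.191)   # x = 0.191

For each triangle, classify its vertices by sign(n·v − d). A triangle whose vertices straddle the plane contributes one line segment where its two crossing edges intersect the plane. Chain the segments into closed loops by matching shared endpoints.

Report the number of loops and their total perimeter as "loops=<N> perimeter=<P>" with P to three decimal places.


loops=1 perimeter=11.080

Straddling triangles (8 of 12):
  (v4,v1,v0) [+--] → (0.191, -1.8, -0.194)–(0.191, -1.8, -0.97)  len=0.7760
  (v2,v4,v0) [-+-] → (0.191, -0.36, -0.97)–(0.191, -1.8, -0.97)  len=1.4400
  (v1,v7,v3) [-+-] → (0.191, 0.36, 0.97)–(0.191, 1.8, 0.97)  len=1.4400
  (v5,v1,v4) [+-+] → (0.191, -1.8, 0.97)–(0.191, -1.8, -0.194)  len=1.1640
  (v5,v7,v1) [++-] → (0.191, 0.36, 0.97)–(0.191, -1.8, 0.97)  len=2.1600
  (v3,v7,v2) [-+-] → (0.191, 1.8, 0.97)–(0.191, 1.8, 0.194)  len=0.7760
  (v6,v4,v2) [++-] → (0.191, -0.36, -0.97)–(0.191, 1.8, -0.97)  len=2.1600
  (v2,v7,v6) [-++] → (0.191, 1.8, 0.194)–(0.191, 1.8, -0.97)  len=1.1640

Chained into 1 loop(s):
  loop 1: 8 segments, perimeter = 11.0800
Total perimeter = 11.080


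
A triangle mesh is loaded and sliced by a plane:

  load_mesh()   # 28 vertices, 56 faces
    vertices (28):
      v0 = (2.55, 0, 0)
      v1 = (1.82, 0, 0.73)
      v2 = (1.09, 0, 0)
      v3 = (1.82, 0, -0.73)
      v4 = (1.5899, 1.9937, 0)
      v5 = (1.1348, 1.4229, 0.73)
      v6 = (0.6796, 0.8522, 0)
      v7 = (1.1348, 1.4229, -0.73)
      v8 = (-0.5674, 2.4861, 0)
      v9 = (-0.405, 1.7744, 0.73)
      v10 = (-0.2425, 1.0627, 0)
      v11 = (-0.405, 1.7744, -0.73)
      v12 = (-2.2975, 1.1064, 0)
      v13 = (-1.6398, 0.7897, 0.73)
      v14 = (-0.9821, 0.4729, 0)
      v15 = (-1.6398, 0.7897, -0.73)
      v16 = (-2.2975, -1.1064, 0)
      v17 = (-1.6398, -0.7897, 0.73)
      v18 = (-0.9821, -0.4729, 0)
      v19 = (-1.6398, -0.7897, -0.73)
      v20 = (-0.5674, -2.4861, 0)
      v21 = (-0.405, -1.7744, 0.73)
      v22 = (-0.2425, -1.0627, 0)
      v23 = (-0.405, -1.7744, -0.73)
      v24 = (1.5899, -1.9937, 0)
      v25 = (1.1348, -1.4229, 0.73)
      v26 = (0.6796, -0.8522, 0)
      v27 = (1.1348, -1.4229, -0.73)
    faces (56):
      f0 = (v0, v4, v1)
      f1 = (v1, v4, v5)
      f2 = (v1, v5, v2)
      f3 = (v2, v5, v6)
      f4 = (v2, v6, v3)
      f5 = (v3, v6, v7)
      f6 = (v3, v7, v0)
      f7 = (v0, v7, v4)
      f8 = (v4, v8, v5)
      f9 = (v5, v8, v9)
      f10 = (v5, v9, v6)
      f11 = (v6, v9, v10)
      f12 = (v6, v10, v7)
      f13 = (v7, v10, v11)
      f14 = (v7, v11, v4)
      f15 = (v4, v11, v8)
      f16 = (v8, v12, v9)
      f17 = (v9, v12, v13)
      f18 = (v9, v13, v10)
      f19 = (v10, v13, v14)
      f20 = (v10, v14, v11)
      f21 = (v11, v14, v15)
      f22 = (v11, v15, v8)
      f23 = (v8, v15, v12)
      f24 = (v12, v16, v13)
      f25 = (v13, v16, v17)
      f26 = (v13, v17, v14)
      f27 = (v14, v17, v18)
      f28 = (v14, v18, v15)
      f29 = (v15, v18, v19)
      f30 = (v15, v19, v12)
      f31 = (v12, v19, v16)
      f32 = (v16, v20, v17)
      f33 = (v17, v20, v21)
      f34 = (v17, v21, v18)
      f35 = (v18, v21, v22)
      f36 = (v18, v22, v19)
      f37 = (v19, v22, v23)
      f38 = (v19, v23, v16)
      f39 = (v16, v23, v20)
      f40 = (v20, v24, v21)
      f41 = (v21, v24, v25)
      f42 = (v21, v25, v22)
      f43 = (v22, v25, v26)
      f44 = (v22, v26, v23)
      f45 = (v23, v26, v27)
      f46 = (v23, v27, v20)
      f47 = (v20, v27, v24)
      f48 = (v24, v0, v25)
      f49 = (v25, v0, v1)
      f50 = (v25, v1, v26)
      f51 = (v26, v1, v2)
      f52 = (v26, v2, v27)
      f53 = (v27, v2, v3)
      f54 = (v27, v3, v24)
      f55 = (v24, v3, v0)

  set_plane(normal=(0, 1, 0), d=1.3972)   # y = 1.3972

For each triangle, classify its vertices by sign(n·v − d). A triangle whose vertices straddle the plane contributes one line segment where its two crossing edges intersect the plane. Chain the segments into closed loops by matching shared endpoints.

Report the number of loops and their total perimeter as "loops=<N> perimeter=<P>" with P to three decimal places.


Straddling triangles (18 of 56):
  (v0,v4,v1) [-+-] → (1.87715, 1.3972, 0)–(1.65874, 1.3972, 0.21841)  len=0.3089
  (v1,v4,v5) [-++] → (1.65874, 1.3972, 0.21841)–(1.14718, 1.3972, 0.73)  len=0.7235
  (v1,v5,v2) [-+-] → (1.14718, 1.3972, 0.73)–(1.13399, 1.3972, 0.716815)  len=0.0186
  (v2,v5,v6) [-+-] → (1.13399, 1.3972, 0.716815)–(1.1143, 1.3972, 0.697126)  len=0.0278
  (v3,v6,v7) [--+] → (1.1143, 1.3972, -0.697126)–(1.14718, 1.3972, -0.73)  len=0.0465
  (v3,v7,v0) [-+-] → (1.14718, 1.3972, -0.73)–(1.16036, 1.3972, -0.716815)  len=0.0186
  (v0,v7,v4) [-++] → (1.16036, 1.3972, -0.716815)–(1.87715, 1.3972, 0)  len=1.0137
  (v5,v9,v6) [++-] → (0.0386252, 1.3972, 0.431414)–(1.1143, 1.3972, 0.697126)  len=1.1080
  (v6,v9,v10) [-+-] → (0.0386252, 1.3972, 0.431414)–(-0.318875, 1.3972, 0.343101)  len=0.3682
  (v6,v10,v7) [--+] → (1.03653, 1.3972, -0.677915)–(1.1143, 1.3972, -0.697126)  len=0.0801
  (v7,v10,v11) [+-+] → (1.03653, 1.3972, -0.677915)–(-0.318875, 1.3972, -0.343101)  len=1.3961
  (v8,v12,v9) [+-+] → (-1.93285, 1.3972, 0)–(-1.47364, 1.3972, 0.31779)  len=0.5584
  (v9,v12,v13) [+--] → (-1.47364, 1.3972, 0.31779)–(-0.878004, 1.3972, 0.73)  len=0.7244
  (v9,v13,v10) [+--] → (-0.878004, 1.3972, 0.73)–(-0.318875, 1.3972, 0.343101)  len=0.6799
  (v10,v14,v11) [--+] → (-0.572255, 1.3972, -0.518432)–(-0.318875, 1.3972, -0.343101)  len=0.3081
  (v11,v14,v15) [+--] → (-0.572255, 1.3972, -0.518432)–(-0.878004, 1.3972, -0.73)  len=0.3718
  (v11,v15,v8) [+-+] → (-0.878004, 1.3972, -0.73)–(-1.25576, 1.3972, -0.468579)  len=0.4594
  (v8,v15,v12) [+--] → (-1.25576, 1.3972, -0.468579)–(-1.93285, 1.3972, 0)  len=0.8234

Chained into 1 loop(s):
  loop 1: 18 segments, perimeter = 9.0357
Total perimeter = 9.036

loops=1 perimeter=9.036


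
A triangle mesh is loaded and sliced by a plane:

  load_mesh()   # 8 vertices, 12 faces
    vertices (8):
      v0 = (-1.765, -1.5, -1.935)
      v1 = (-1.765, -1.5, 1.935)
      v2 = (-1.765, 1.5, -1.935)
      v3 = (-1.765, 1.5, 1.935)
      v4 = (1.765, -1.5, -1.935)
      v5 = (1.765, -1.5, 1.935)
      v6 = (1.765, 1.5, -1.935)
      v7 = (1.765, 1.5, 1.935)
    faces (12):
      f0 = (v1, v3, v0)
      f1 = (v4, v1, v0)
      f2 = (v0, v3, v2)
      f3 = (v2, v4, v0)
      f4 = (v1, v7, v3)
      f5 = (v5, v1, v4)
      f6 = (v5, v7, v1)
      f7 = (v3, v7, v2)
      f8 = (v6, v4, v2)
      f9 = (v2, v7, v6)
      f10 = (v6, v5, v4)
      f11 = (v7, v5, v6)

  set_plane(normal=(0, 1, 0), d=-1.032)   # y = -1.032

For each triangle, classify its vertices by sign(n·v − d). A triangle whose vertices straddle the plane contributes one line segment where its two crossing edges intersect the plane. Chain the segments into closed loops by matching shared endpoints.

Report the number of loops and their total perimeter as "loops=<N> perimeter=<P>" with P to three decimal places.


loops=1 perimeter=14.800

Straddling triangles (8 of 12):
  (v1,v3,v0) [-+-] → (-1.765, -1.032, 1.935)–(-1.765, -1.032, -1.33128)  len=3.2663
  (v0,v3,v2) [-++] → (-1.765, -1.032, -1.33128)–(-1.765, -1.032, -1.935)  len=0.6037
  (v2,v4,v0) [+--] → (1.21432, -1.032, -1.935)–(-1.765, -1.032, -1.935)  len=2.9793
  (v1,v7,v3) [-++] → (-1.21432, -1.032, 1.935)–(-1.765, -1.032, 1.935)  len=0.5507
  (v5,v7,v1) [-+-] → (1.765, -1.032, 1.935)–(-1.21432, -1.032, 1.935)  len=2.9793
  (v6,v4,v2) [+-+] → (1.765, -1.032, -1.935)–(1.21432, -1.032, -1.935)  len=0.5507
  (v6,v5,v4) [+--] → (1.765, -1.032, 1.33128)–(1.765, -1.032, -1.935)  len=3.2663
  (v7,v5,v6) [+-+] → (1.765, -1.032, 1.935)–(1.765, -1.032, 1.33128)  len=0.6037

Chained into 1 loop(s):
  loop 1: 8 segments, perimeter = 14.8000
Total perimeter = 14.800


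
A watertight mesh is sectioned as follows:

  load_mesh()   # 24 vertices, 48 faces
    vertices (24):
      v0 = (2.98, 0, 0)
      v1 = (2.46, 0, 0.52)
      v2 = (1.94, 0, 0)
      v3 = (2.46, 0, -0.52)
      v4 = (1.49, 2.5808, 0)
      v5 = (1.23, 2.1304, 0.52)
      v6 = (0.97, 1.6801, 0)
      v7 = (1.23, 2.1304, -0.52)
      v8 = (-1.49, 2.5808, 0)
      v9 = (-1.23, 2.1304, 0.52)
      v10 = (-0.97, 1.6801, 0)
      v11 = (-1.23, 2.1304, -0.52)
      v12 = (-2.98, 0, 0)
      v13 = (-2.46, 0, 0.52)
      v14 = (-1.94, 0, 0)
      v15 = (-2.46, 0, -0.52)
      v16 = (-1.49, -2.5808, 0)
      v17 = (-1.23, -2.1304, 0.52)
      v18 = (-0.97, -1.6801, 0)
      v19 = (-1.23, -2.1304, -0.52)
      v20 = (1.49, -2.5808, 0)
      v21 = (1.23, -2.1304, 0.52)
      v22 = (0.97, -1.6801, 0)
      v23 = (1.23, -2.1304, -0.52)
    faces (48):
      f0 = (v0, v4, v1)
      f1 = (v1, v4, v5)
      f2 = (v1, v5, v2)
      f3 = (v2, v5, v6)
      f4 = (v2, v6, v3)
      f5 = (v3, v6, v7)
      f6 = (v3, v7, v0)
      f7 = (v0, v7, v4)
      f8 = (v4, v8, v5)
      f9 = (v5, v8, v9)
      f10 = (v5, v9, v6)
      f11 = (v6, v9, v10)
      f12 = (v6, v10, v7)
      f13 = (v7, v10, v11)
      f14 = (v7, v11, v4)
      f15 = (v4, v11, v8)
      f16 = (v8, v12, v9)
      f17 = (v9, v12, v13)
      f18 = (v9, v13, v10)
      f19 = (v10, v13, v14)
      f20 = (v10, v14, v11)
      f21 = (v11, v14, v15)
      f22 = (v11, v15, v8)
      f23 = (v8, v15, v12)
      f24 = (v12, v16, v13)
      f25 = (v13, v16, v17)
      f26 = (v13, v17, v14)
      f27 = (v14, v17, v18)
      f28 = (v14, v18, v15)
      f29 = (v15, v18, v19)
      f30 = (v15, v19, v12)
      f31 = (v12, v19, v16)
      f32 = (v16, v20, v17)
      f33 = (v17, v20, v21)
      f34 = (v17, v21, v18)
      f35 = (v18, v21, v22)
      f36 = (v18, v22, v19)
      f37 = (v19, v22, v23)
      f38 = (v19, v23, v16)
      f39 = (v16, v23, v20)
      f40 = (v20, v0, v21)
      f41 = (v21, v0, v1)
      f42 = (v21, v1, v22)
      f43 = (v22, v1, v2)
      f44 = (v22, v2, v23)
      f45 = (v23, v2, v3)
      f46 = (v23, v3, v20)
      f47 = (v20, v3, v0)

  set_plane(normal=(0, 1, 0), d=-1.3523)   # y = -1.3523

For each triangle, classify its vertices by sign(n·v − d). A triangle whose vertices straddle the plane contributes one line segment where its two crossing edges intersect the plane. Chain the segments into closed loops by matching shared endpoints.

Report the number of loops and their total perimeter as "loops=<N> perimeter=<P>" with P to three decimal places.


Straddling triangles (16 of 48):
  (v12,v16,v13) [+-+] → (-2.19926, -1.3523, 0)–(-1.95173, -1.3523, 0.247528)  len=0.3501
  (v13,v16,v17) [+--] → (-1.95173, -1.3523, 0.247528)–(-1.67924, -1.3523, 0.52)  len=0.3853
  (v13,v17,v14) [+-+] → (-1.67924, -1.3523, 0.52)–(-1.48932, -1.3523, 0.330077)  len=0.2686
  (v14,v17,v18) [+--] → (-1.48932, -1.3523, 0.330077)–(-1.15925, -1.3523, 0)  len=0.4668
  (v14,v18,v15) [+-+] → (-1.15925, -1.3523, 0)–(-1.26071, -1.3523, -0.101456)  len=0.1435
  (v15,v18,v19) [+--] → (-1.26071, -1.3523, -0.101456)–(-1.67924, -1.3523, -0.52)  len=0.5919
  (v15,v19,v12) [+-+] → (-1.67924, -1.3523, -0.52)–(-1.86916, -1.3523, -0.330077)  len=0.2686
  (v12,v19,v16) [+--] → (-1.86916, -1.3523, -0.330077)–(-2.19926, -1.3523, 0)  len=0.4668
  (v20,v0,v21) [-+-] → (2.19926, -1.3523, 0)–(1.86916, -1.3523, 0.330077)  len=0.4668
  (v21,v0,v1) [-++] → (1.86916, -1.3523, 0.330077)–(1.67924, -1.3523, 0.52)  len=0.2686
  (v21,v1,v22) [-+-] → (1.67924, -1.3523, 0.52)–(1.26071, -1.3523, 0.101456)  len=0.5919
  (v22,v1,v2) [-++] → (1.26071, -1.3523, 0.101456)–(1.15925, -1.3523, 0)  len=0.1435
  (v22,v2,v23) [-+-] → (1.15925, -1.3523, 0)–(1.48932, -1.3523, -0.330077)  len=0.4668
  (v23,v2,v3) [-++] → (1.48932, -1.3523, -0.330077)–(1.67924, -1.3523, -0.52)  len=0.2686
  (v23,v3,v20) [-+-] → (1.67924, -1.3523, -0.52)–(1.95173, -1.3523, -0.247528)  len=0.3853
  (v20,v3,v0) [-++] → (1.95173, -1.3523, -0.247528)–(2.19926, -1.3523, 0)  len=0.3501

Chained into 2 loop(s):
  loop 1: 8 segments, perimeter = 2.9416
  loop 2: 8 segments, perimeter = 2.9416
Total perimeter = 5.883

loops=2 perimeter=5.883


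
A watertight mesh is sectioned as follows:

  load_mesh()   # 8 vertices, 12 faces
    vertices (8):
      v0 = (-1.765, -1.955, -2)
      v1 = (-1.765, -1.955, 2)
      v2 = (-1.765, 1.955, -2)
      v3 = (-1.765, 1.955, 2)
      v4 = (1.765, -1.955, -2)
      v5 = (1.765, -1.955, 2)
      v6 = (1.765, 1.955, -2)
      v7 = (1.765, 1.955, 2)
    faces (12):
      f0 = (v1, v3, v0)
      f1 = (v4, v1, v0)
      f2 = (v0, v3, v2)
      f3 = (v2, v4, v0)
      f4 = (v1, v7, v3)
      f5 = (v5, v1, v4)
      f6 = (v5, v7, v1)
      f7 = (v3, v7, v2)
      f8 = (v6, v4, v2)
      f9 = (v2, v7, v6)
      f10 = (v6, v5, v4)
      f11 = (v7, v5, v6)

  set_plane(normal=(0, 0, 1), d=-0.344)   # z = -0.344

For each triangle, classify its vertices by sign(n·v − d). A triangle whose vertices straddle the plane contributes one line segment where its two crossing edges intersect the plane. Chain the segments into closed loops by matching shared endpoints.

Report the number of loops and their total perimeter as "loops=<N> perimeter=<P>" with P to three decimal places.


loops=1 perimeter=14.880

Straddling triangles (8 of 12):
  (v1,v3,v0) [++-] → (-1.765, -0.33626, -0.344)–(-1.765, -1.955, -0.344)  len=1.6187
  (v4,v1,v0) [-+-] → (0.30358, -1.955, -0.344)–(-1.765, -1.955, -0.344)  len=2.0686
  (v0,v3,v2) [-+-] → (-1.765, -0.33626, -0.344)–(-1.765, 1.955, -0.344)  len=2.2913
  (v5,v1,v4) [++-] → (0.30358, -1.955, -0.344)–(1.765, -1.955, -0.344)  len=1.4614
  (v3,v7,v2) [++-] → (-0.30358, 1.955, -0.344)–(-1.765, 1.955, -0.344)  len=1.4614
  (v2,v7,v6) [-+-] → (-0.30358, 1.955, -0.344)–(1.765, 1.955, -0.344)  len=2.0686
  (v6,v5,v4) [-+-] → (1.765, 0.33626, -0.344)–(1.765, -1.955, -0.344)  len=2.2913
  (v7,v5,v6) [++-] → (1.765, 0.33626, -0.344)–(1.765, 1.955, -0.344)  len=1.6187

Chained into 1 loop(s):
  loop 1: 8 segments, perimeter = 14.8800
Total perimeter = 14.880


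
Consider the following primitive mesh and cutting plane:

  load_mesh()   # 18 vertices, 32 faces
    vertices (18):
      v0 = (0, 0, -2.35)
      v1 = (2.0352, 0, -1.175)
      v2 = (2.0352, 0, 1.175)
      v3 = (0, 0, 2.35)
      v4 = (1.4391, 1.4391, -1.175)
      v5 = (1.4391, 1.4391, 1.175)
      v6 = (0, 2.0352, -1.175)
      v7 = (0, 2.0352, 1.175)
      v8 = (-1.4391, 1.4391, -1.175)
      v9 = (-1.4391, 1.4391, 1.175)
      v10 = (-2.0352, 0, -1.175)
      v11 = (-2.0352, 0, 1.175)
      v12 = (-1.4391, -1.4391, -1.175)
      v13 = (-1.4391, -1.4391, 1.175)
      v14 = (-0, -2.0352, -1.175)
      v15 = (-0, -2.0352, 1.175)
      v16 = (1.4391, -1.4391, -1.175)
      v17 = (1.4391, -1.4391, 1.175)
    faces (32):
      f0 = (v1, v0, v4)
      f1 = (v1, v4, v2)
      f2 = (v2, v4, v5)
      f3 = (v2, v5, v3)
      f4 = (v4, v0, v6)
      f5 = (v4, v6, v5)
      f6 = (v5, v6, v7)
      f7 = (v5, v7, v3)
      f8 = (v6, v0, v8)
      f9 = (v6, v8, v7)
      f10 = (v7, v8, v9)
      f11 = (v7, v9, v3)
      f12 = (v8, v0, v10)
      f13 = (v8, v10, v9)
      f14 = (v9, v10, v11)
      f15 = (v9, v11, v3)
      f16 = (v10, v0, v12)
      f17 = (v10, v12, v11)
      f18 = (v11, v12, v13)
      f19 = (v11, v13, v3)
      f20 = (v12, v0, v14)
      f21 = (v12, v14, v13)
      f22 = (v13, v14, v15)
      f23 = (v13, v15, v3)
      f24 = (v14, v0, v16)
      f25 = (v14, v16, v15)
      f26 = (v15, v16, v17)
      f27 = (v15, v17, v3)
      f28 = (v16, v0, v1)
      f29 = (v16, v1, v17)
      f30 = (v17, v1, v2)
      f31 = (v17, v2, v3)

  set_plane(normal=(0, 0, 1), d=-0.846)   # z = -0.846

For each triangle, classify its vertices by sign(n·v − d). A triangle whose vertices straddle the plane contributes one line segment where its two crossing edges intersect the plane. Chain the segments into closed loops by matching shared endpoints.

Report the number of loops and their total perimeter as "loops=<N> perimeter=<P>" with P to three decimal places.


Straddling triangles (16 of 32):
  (v1,v4,v2) [--+] → (1.52255, 1.23763, -0.846)–(2.0352, 0, -0.846)  len=1.3396
  (v2,v4,v5) [+-+] → (1.52255, 1.23763, -0.846)–(1.4391, 1.4391, -0.846)  len=0.2181
  (v4,v6,v5) [--+] → (0.201474, 1.95175, -0.846)–(1.4391, 1.4391, -0.846)  len=1.3396
  (v5,v6,v7) [+-+] → (0.201474, 1.95175, -0.846)–(0, 2.0352, -0.846)  len=0.2181
  (v6,v8,v7) [--+] → (-1.23763, 1.52255, -0.846)–(0, 2.0352, -0.846)  len=1.3396
  (v7,v8,v9) [+-+] → (-1.23763, 1.52255, -0.846)–(-1.4391, 1.4391, -0.846)  len=0.2181
  (v8,v10,v9) [--+] → (-1.95175, 0.201474, -0.846)–(-1.4391, 1.4391, -0.846)  len=1.3396
  (v9,v10,v11) [+-+] → (-1.95175, 0.201474, -0.846)–(-2.0352, 0, -0.846)  len=0.2181
  (v10,v12,v11) [--+] → (-1.52255, -1.23763, -0.846)–(-2.0352, 0, -0.846)  len=1.3396
  (v11,v12,v13) [+-+] → (-1.52255, -1.23763, -0.846)–(-1.4391, -1.4391, -0.846)  len=0.2181
  (v12,v14,v13) [--+] → (-0.201474, -1.95175, -0.846)–(-1.4391, -1.4391, -0.846)  len=1.3396
  (v13,v14,v15) [+-+] → (-0.201474, -1.95175, -0.846)–(0, -2.0352, -0.846)  len=0.2181
  (v14,v16,v15) [--+] → (1.23763, -1.52255, -0.846)–(0, -2.0352, -0.846)  len=1.3396
  (v15,v16,v17) [+-+] → (1.23763, -1.52255, -0.846)–(1.4391, -1.4391, -0.846)  len=0.2181
  (v16,v1,v17) [--+] → (1.95175, -0.201474, -0.846)–(1.4391, -1.4391, -0.846)  len=1.3396
  (v17,v1,v2) [+-+] → (1.95175, -0.201474, -0.846)–(2.0352, 0, -0.846)  len=0.2181

Chained into 1 loop(s):
  loop 1: 16 segments, perimeter = 12.4614
Total perimeter = 12.461

loops=1 perimeter=12.461


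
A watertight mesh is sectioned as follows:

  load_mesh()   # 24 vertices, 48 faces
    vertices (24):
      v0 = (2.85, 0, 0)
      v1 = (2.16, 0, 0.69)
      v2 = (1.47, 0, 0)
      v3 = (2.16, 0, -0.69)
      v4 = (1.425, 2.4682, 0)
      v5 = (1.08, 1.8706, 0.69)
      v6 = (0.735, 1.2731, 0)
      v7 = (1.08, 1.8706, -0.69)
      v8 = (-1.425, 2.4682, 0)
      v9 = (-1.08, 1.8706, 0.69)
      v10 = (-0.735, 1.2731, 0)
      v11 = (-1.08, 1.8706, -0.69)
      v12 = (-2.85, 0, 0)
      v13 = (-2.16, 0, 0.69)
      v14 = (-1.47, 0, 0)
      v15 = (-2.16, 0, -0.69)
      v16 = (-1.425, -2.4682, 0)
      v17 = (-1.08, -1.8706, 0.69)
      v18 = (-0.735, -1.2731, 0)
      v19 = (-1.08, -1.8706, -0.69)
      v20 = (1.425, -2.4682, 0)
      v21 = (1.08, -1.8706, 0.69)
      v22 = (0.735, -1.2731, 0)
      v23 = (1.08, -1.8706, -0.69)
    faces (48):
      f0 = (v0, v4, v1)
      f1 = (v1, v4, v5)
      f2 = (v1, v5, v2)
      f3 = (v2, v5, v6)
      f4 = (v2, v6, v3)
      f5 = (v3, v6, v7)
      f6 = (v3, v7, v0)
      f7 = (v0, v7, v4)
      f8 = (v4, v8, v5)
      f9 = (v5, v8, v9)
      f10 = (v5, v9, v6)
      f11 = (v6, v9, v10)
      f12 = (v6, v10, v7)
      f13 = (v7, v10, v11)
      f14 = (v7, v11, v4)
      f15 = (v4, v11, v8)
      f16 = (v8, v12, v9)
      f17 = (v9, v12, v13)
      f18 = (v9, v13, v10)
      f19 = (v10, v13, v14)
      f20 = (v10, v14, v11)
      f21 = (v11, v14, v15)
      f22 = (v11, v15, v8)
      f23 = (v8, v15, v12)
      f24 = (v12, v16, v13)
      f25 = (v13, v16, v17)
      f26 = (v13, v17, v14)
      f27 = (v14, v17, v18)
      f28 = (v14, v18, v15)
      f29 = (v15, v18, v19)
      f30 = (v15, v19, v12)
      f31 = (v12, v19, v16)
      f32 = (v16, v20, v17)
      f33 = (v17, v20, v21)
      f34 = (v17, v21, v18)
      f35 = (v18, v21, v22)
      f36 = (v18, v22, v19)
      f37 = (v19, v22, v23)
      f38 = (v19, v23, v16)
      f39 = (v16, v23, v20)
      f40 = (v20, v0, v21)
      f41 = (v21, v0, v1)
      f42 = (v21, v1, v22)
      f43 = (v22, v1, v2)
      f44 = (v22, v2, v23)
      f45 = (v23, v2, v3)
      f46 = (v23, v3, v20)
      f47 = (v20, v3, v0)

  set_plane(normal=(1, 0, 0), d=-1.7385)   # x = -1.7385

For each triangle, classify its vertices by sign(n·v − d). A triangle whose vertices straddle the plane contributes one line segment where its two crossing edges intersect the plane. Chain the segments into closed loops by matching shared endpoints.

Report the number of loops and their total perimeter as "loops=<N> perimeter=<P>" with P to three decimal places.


loops=1 perimeter=8.892

Straddling triangles (14 of 48):
  (v8,v12,v9) [+-+] → (-1.7385, 1.9252, 0)–(-1.7385, 1.17467, 0.433297)  len=0.8666
  (v9,v12,v13) [+--] → (-1.7385, 1.17467, 0.433297)–(-1.7385, 0.730054, 0.69)  len=0.5134
  (v9,v13,v10) [+-+] → (-1.7385, 0.730054, 0.69)–(-1.7385, 0.37657, 0.485905)  len=0.4082
  (v10,v13,v14) [+-+] → (-1.7385, 0.37657, 0.485905)–(-1.7385, 0, 0.2685)  len=0.4348
  (v11,v14,v15) [++-] → (-1.7385, 0, -0.2685)–(-1.7385, 0.730054, -0.69)  len=0.8430
  (v11,v15,v8) [+-+] → (-1.7385, 0.730054, -0.69)–(-1.7385, 1.41544, -0.294306)  len=0.7914
  (v8,v15,v12) [+--] → (-1.7385, 1.41544, -0.294306)–(-1.7385, 1.9252, 0)  len=0.5886
  (v12,v16,v13) [-+-] → (-1.7385, -1.9252, 0)–(-1.7385, -1.41544, 0.294306)  len=0.5886
  (v13,v16,v17) [-++] → (-1.7385, -1.41544, 0.294306)–(-1.7385, -0.730054, 0.69)  len=0.7914
  (v13,v17,v14) [-++] → (-1.7385, -0.730054, 0.69)–(-1.7385, 0, 0.2685)  len=0.8430
  (v14,v18,v15) [++-] → (-1.7385, -0.37657, -0.485905)–(-1.7385, 0, -0.2685)  len=0.4348
  (v15,v18,v19) [-++] → (-1.7385, -0.37657, -0.485905)–(-1.7385, -0.730054, -0.69)  len=0.4082
  (v15,v19,v12) [-+-] → (-1.7385, -0.730054, -0.69)–(-1.7385, -1.17467, -0.433297)  len=0.5134
  (v12,v19,v16) [-++] → (-1.7385, -1.17467, -0.433297)–(-1.7385, -1.9252, 0)  len=0.8666

Chained into 1 loop(s):
  loop 1: 14 segments, perimeter = 8.8921
Total perimeter = 8.892


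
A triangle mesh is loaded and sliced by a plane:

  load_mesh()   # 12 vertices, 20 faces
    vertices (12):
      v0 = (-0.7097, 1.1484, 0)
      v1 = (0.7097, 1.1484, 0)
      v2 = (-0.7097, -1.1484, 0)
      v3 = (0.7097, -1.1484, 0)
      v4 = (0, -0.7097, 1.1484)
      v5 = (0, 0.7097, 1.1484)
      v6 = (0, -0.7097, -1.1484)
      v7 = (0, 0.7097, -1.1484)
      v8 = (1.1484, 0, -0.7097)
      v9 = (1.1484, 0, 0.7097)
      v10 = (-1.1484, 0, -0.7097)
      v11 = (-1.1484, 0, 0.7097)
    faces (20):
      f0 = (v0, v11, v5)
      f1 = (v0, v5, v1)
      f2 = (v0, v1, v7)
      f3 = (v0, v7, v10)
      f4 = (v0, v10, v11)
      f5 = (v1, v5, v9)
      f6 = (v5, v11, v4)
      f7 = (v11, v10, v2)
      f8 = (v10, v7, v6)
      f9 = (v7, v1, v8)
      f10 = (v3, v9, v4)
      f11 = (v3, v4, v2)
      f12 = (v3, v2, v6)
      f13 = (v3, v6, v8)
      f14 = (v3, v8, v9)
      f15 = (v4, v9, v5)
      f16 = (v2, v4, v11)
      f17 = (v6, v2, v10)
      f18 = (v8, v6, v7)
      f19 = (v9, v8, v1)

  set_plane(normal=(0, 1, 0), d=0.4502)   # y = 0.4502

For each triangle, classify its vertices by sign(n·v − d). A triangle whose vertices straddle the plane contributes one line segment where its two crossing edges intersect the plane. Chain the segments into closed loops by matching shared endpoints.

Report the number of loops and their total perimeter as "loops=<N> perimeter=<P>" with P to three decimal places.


Straddling triangles (10 of 20):
  (v0,v11,v5) [+-+] → (-0.976419, 0.4502, 0.431481)–(-0.41991, 0.4502, 0.98799)  len=0.7870
  (v0,v7,v10) [++-] → (-0.41991, 0.4502, -0.98799)–(-0.976419, 0.4502, -0.431481)  len=0.7870
  (v0,v10,v11) [+--] → (-0.976419, 0.4502, -0.431481)–(-0.976419, 0.4502, 0.431481)  len=0.8630
  (v1,v5,v9) [++-] → (0.41991, 0.4502, 0.98799)–(0.976419, 0.4502, 0.431481)  len=0.7870
  (v5,v11,v4) [+--] → (-0.41991, 0.4502, 0.98799)–(0, 0.4502, 1.1484)  len=0.4495
  (v10,v7,v6) [-+-] → (-0.41991, 0.4502, -0.98799)–(0, 0.4502, -1.1484)  len=0.4495
  (v7,v1,v8) [++-] → (0.976419, 0.4502, -0.431481)–(0.41991, 0.4502, -0.98799)  len=0.7870
  (v4,v9,v5) [--+] → (0.41991, 0.4502, 0.98799)–(0, 0.4502, 1.1484)  len=0.4495
  (v8,v6,v7) [--+] → (0, 0.4502, -1.1484)–(0.41991, 0.4502, -0.98799)  len=0.4495
  (v9,v8,v1) [--+] → (0.976419, 0.4502, -0.431481)–(0.976419, 0.4502, 0.431481)  len=0.8630

Chained into 1 loop(s):
  loop 1: 10 segments, perimeter = 6.6720
Total perimeter = 6.672

loops=1 perimeter=6.672


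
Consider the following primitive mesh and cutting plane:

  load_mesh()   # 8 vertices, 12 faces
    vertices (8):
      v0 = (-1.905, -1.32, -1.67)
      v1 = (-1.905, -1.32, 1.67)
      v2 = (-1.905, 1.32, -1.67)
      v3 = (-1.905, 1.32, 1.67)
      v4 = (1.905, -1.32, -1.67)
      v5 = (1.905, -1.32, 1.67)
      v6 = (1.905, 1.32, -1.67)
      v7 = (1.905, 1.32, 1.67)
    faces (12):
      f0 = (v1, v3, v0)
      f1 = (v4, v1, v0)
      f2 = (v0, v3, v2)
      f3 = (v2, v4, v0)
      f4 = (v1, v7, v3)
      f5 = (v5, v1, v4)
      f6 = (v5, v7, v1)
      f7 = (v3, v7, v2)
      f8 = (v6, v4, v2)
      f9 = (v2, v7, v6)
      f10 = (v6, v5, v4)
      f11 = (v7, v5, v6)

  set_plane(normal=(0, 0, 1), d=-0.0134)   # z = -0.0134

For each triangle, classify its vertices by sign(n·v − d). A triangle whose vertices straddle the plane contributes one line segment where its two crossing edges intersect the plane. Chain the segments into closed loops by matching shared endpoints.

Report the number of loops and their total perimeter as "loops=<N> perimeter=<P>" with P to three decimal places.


loops=1 perimeter=12.900

Straddling triangles (8 of 12):
  (v1,v3,v0) [++-] → (-1.905, -0.0105916, -0.0134)–(-1.905, -1.32, -0.0134)  len=1.3094
  (v4,v1,v0) [-+-] → (0.0152856, -1.32, -0.0134)–(-1.905, -1.32, -0.0134)  len=1.9203
  (v0,v3,v2) [-+-] → (-1.905, -0.0105916, -0.0134)–(-1.905, 1.32, -0.0134)  len=1.3306
  (v5,v1,v4) [++-] → (0.0152856, -1.32, -0.0134)–(1.905, -1.32, -0.0134)  len=1.8897
  (v3,v7,v2) [++-] → (-0.0152856, 1.32, -0.0134)–(-1.905, 1.32, -0.0134)  len=1.8897
  (v2,v7,v6) [-+-] → (-0.0152856, 1.32, -0.0134)–(1.905, 1.32, -0.0134)  len=1.9203
  (v6,v5,v4) [-+-] → (1.905, 0.0105916, -0.0134)–(1.905, -1.32, -0.0134)  len=1.3306
  (v7,v5,v6) [++-] → (1.905, 0.0105916, -0.0134)–(1.905, 1.32, -0.0134)  len=1.3094

Chained into 1 loop(s):
  loop 1: 8 segments, perimeter = 12.9000
Total perimeter = 12.900


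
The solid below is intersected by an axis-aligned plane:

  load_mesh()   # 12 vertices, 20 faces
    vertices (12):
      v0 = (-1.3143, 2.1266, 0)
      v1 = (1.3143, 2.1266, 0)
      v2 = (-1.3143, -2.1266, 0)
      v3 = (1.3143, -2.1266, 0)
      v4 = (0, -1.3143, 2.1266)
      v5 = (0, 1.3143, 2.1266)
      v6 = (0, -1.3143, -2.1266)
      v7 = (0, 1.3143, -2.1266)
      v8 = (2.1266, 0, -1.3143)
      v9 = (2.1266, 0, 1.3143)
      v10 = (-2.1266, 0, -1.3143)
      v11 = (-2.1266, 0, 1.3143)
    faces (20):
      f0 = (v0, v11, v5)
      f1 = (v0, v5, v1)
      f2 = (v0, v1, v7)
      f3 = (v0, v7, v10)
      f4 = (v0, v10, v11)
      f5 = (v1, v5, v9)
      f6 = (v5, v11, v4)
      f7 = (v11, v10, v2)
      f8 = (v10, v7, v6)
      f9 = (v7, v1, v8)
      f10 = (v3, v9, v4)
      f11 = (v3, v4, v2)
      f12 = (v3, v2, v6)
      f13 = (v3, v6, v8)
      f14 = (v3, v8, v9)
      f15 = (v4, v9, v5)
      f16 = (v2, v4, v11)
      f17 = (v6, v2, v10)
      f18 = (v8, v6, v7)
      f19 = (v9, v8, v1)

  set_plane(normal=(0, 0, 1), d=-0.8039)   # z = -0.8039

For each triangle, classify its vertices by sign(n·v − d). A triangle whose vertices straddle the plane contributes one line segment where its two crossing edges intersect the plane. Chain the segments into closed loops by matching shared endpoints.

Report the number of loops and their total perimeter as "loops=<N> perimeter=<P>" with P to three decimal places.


Straddling triangles (10 of 20):
  (v0,v1,v7) [++-] → (0.817467, 1.81953, -0.8039)–(-0.817467, 1.81953, -0.8039)  len=1.6349
  (v0,v7,v10) [+--] → (-0.817467, 1.81953, -0.8039)–(-1.81115, 0.825852, -0.8039)  len=1.4053
  (v0,v10,v11) [+-+] → (-1.81115, 0.825852, -0.8039)–(-2.1266, 0, -0.8039)  len=0.8840
  (v11,v10,v2) [+-+] → (-2.1266, 0, -0.8039)–(-1.81115, -0.825852, -0.8039)  len=0.8840
  (v7,v1,v8) [-+-] → (0.817467, 1.81953, -0.8039)–(1.81115, 0.825852, -0.8039)  len=1.4053
  (v3,v2,v6) [++-] → (-0.817467, -1.81953, -0.8039)–(0.817467, -1.81953, -0.8039)  len=1.6349
  (v3,v6,v8) [+--] → (0.817467, -1.81953, -0.8039)–(1.81115, -0.825852, -0.8039)  len=1.4053
  (v3,v8,v9) [+-+] → (1.81115, -0.825852, -0.8039)–(2.1266, 0, -0.8039)  len=0.8840
  (v6,v2,v10) [-+-] → (-0.817467, -1.81953, -0.8039)–(-1.81115, -0.825852, -0.8039)  len=1.4053
  (v9,v8,v1) [+-+] → (2.1266, 0, -0.8039)–(1.81115, 0.825852, -0.8039)  len=0.8840

Chained into 1 loop(s):
  loop 1: 10 segments, perimeter = 12.4272
Total perimeter = 12.427

loops=1 perimeter=12.427


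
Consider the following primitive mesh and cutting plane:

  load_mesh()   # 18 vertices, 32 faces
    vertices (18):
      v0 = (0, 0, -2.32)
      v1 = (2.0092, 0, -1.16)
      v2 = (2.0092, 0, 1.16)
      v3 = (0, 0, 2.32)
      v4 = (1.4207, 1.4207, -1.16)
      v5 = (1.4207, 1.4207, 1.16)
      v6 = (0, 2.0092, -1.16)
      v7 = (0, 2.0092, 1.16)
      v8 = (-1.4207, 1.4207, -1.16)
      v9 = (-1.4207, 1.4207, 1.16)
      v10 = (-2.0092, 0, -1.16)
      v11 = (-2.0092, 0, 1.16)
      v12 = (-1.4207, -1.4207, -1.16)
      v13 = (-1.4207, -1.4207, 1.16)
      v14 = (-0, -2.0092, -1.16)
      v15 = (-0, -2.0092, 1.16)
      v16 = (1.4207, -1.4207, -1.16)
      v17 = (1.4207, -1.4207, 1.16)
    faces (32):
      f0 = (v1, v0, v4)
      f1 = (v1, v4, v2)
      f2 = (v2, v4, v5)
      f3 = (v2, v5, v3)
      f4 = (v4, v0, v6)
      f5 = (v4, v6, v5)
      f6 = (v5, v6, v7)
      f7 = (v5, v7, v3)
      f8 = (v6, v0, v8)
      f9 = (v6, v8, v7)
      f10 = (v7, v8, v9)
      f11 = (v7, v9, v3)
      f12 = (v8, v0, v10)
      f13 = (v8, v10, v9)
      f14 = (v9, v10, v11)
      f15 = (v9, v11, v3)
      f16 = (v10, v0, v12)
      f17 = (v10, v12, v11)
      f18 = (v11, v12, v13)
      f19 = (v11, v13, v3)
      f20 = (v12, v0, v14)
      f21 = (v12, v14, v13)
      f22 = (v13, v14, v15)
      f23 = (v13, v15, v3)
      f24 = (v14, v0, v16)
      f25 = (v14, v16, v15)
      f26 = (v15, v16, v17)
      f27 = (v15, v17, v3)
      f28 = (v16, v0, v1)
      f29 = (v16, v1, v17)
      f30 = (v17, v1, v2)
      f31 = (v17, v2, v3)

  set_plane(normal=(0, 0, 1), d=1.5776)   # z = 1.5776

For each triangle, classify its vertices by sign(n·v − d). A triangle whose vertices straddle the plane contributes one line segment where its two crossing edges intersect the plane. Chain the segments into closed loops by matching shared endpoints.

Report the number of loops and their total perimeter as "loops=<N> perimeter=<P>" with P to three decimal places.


loops=1 perimeter=7.873

Straddling triangles (8 of 32):
  (v2,v5,v3) [--+] → (0.909248, 0.909248, 1.5776)–(1.28589, 0, 1.5776)  len=0.9842
  (v5,v7,v3) [--+] → (0, 1.28589, 1.5776)–(0.909248, 0.909248, 1.5776)  len=0.9842
  (v7,v9,v3) [--+] → (-0.909248, 0.909248, 1.5776)–(0, 1.28589, 1.5776)  len=0.9842
  (v9,v11,v3) [--+] → (-1.28589, 0, 1.5776)–(-0.909248, 0.909248, 1.5776)  len=0.9842
  (v11,v13,v3) [--+] → (-0.909248, -0.909248, 1.5776)–(-1.28589, 0, 1.5776)  len=0.9842
  (v13,v15,v3) [--+] → (0, -1.28589, 1.5776)–(-0.909248, -0.909248, 1.5776)  len=0.9842
  (v15,v17,v3) [--+] → (0.909248, -0.909248, 1.5776)–(0, -1.28589, 1.5776)  len=0.9842
  (v17,v2,v3) [--+] → (1.28589, 0, 1.5776)–(0.909248, -0.909248, 1.5776)  len=0.9842

Chained into 1 loop(s):
  loop 1: 8 segments, perimeter = 7.8734
Total perimeter = 7.873


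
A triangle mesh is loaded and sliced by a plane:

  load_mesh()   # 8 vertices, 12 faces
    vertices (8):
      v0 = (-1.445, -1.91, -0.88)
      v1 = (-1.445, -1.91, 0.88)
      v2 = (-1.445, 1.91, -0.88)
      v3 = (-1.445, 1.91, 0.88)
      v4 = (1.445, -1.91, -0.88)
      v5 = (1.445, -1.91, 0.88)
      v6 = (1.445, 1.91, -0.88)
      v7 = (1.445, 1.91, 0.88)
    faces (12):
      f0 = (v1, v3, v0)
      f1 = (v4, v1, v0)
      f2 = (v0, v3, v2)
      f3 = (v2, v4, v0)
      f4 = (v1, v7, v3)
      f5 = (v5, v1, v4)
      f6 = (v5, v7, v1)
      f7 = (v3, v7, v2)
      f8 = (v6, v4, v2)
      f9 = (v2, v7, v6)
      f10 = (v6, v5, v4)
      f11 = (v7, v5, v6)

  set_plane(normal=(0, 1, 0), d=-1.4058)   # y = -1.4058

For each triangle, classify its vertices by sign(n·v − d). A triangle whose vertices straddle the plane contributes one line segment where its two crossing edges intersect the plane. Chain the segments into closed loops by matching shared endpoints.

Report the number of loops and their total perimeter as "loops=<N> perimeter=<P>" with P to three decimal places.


Straddling triangles (8 of 12):
  (v1,v3,v0) [-+-] → (-1.445, -1.4058, 0.88)–(-1.445, -1.4058, -0.647698)  len=1.5277
  (v0,v3,v2) [-++] → (-1.445, -1.4058, -0.647698)–(-1.445, -1.4058, -0.88)  len=0.2323
  (v2,v4,v0) [+--] → (1.06355, -1.4058, -0.88)–(-1.445, -1.4058, -0.88)  len=2.5086
  (v1,v7,v3) [-++] → (-1.06355, -1.4058, 0.88)–(-1.445, -1.4058, 0.88)  len=0.3814
  (v5,v7,v1) [-+-] → (1.445, -1.4058, 0.88)–(-1.06355, -1.4058, 0.88)  len=2.5086
  (v6,v4,v2) [+-+] → (1.445, -1.4058, -0.88)–(1.06355, -1.4058, -0.88)  len=0.3814
  (v6,v5,v4) [+--] → (1.445, -1.4058, 0.647698)–(1.445, -1.4058, -0.88)  len=1.5277
  (v7,v5,v6) [+-+] → (1.445, -1.4058, 0.88)–(1.445, -1.4058, 0.647698)  len=0.2323

Chained into 1 loop(s):
  loop 1: 8 segments, perimeter = 9.3000
Total perimeter = 9.300

loops=1 perimeter=9.300


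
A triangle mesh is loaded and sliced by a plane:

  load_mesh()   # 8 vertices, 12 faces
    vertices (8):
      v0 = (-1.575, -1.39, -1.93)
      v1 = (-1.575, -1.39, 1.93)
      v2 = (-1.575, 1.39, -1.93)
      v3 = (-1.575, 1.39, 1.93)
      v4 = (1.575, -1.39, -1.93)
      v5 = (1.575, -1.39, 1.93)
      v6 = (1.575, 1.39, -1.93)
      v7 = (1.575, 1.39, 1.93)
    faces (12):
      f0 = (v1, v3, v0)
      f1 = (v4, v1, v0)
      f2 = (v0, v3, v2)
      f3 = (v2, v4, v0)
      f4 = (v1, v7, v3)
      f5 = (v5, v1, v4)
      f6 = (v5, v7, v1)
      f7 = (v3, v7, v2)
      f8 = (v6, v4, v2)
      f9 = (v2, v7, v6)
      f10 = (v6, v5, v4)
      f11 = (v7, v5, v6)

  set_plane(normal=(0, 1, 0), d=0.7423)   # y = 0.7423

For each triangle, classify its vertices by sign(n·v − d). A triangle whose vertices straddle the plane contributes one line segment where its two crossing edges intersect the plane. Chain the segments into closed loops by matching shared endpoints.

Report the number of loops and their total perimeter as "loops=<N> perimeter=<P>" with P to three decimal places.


Straddling triangles (8 of 12):
  (v1,v3,v0) [-+-] → (-1.575, 0.7423, 1.93)–(-1.575, 0.7423, 1.03068)  len=0.8993
  (v0,v3,v2) [-++] → (-1.575, 0.7423, 1.03068)–(-1.575, 0.7423, -1.93)  len=2.9607
  (v2,v4,v0) [+--] → (-0.841095, 0.7423, -1.93)–(-1.575, 0.7423, -1.93)  len=0.7339
  (v1,v7,v3) [-++] → (0.841095, 0.7423, 1.93)–(-1.575, 0.7423, 1.93)  len=2.4161
  (v5,v7,v1) [-+-] → (1.575, 0.7423, 1.93)–(0.841095, 0.7423, 1.93)  len=0.7339
  (v6,v4,v2) [+-+] → (1.575, 0.7423, -1.93)–(-0.841095, 0.7423, -1.93)  len=2.4161
  (v6,v5,v4) [+--] → (1.575, 0.7423, -1.03068)–(1.575, 0.7423, -1.93)  len=0.8993
  (v7,v5,v6) [+-+] → (1.575, 0.7423, 1.93)–(1.575, 0.7423, -1.03068)  len=2.9607

Chained into 1 loop(s):
  loop 1: 8 segments, perimeter = 14.0200
Total perimeter = 14.020

loops=1 perimeter=14.020


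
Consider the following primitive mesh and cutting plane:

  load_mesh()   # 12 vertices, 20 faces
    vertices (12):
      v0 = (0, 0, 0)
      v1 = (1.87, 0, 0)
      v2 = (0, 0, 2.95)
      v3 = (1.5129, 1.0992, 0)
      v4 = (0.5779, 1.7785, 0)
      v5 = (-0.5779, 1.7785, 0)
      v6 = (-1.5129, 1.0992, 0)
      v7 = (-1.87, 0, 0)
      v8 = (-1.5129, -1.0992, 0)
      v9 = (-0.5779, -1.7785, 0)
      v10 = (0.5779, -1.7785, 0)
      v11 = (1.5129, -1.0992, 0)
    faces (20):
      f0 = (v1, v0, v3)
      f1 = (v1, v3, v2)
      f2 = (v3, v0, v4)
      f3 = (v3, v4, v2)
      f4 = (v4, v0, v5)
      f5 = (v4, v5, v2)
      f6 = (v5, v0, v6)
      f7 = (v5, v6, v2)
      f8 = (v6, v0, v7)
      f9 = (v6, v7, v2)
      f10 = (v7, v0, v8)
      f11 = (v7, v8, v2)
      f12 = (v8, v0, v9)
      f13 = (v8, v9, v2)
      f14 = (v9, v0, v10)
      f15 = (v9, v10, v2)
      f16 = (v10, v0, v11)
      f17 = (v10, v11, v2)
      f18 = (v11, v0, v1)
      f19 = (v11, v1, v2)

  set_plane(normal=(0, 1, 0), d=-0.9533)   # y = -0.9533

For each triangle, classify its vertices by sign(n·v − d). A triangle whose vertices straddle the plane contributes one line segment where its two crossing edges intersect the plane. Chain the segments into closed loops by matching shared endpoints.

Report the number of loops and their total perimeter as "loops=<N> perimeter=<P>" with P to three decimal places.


Straddling triangles (10 of 20):
  (v7,v0,v8) [++-] → (-1.31209, -0.9533, 0)–(-1.5603, -0.9533, 0)  len=0.2482
  (v7,v8,v2) [+-+] → (-1.5603, -0.9533, 0)–(-1.31209, -0.9533, 0.391562)  len=0.4636
  (v8,v0,v9) [-+-] → (-1.31209, -0.9533, 0)–(-0.309762, -0.9533, 0)  len=1.0023
  (v8,v9,v2) [--+] → (-0.309762, -0.9533, 1.36876)–(-1.31209, -0.9533, 0.391562)  len=1.3998
  (v9,v0,v10) [-+-] → (-0.309762, -0.9533, 0)–(0.309762, -0.9533, 0)  len=0.6195
  (v9,v10,v2) [--+] → (0.309762, -0.9533, 1.36876)–(-0.309762, -0.9533, 1.36876)  len=0.6195
  (v10,v0,v11) [-+-] → (0.309762, -0.9533, 0)–(1.31209, -0.9533, 0)  len=1.0023
  (v10,v11,v2) [--+] → (1.31209, -0.9533, 0.391562)–(0.309762, -0.9533, 1.36876)  len=1.3998
  (v11,v0,v1) [-++] → (1.31209, -0.9533, 0)–(1.5603, -0.9533, 0)  len=0.2482
  (v11,v1,v2) [-++] → (1.5603, -0.9533, 0)–(1.31209, -0.9533, 0.391562)  len=0.4636

Chained into 1 loop(s):
  loop 1: 10 segments, perimeter = 7.4670
Total perimeter = 7.467

loops=1 perimeter=7.467


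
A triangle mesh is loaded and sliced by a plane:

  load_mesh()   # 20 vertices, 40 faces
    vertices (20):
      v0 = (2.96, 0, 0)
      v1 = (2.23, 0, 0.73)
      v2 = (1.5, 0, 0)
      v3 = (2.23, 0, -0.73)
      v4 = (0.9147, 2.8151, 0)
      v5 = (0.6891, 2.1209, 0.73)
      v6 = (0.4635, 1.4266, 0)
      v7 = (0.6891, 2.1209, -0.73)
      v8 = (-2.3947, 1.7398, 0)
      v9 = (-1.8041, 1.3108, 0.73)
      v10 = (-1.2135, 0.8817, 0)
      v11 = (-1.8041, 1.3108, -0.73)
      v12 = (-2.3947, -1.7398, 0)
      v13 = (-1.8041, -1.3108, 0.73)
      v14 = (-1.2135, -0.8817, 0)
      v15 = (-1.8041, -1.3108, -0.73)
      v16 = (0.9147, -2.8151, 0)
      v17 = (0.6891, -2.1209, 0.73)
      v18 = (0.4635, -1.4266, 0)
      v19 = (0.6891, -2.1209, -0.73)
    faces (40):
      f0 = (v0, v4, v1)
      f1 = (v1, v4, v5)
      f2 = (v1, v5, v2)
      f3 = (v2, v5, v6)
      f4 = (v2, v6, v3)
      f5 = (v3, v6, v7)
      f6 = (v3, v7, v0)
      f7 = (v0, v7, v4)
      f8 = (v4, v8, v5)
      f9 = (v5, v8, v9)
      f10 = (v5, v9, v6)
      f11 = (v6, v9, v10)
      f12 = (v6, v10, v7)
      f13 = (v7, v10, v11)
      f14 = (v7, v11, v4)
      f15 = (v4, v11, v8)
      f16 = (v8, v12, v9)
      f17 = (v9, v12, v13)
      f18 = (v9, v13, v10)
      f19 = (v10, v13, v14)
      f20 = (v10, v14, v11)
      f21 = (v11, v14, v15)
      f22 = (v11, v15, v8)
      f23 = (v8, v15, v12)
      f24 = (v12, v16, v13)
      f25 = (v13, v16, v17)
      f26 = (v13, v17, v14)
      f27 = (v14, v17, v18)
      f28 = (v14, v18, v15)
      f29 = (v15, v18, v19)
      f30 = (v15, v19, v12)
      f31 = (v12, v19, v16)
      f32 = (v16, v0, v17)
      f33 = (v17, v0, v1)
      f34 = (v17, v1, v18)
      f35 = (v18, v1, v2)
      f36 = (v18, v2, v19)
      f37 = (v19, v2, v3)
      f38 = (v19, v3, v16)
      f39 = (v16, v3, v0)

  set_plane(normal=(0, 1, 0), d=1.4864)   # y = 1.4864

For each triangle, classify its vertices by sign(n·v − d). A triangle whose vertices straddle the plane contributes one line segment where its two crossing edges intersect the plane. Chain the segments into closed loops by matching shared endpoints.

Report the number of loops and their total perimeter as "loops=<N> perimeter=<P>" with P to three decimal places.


Straddling triangles (16 of 40):
  (v0,v4,v1) [-+-] → (1.88006, 1.4864, 0)–(1.53551, 1.4864, 0.344553)  len=0.4873
  (v1,v4,v5) [-++] → (1.53551, 1.4864, 0.344553)–(1.15008, 1.4864, 0.73)  len=0.5451
  (v1,v5,v2) [-+-] → (1.15008, 1.4864, 0.73)–(0.931693, 1.4864, 0.511609)  len=0.3089
  (v2,v5,v6) [-+-] → (0.931693, 1.4864, 0.511609)–(0.482931, 1.4864, 0.0628748)  len=0.6346
  (v3,v6,v7) [--+] → (0.482931, 1.4864, -0.0628748)–(1.15008, 1.4864, -0.73)  len=0.9435
  (v3,v7,v0) [-+-] → (1.15008, 1.4864, -0.73)–(1.36847, 1.4864, -0.511609)  len=0.3089
  (v0,v7,v4) [-++] → (1.36847, 1.4864, -0.511609)–(1.88006, 1.4864, 0)  len=0.7235
  (v5,v8,v9) [++-] → (-2.04585, 1.4864, 0.431193)–(-1.26367, 1.4864, 0.73)  len=0.8373
  (v5,v9,v6) [+--] → (-1.26367, 1.4864, 0.73)–(0.482931, 1.4864, 0.0628748)  len=1.8697
  (v6,v10,v7) [--+] → (-0.285077, 1.4864, -0.356223)–(0.482931, 1.4864, -0.0628748)  len=0.8221
  (v7,v10,v11) [+--] → (-0.285077, 1.4864, -0.356223)–(-1.26367, 1.4864, -0.73)  len=1.0475
  (v7,v11,v4) [+-+] → (-1.26367, 1.4864, -0.73)–(-1.48673, 1.4864, -0.644786)  len=0.2388
  (v4,v11,v8) [+-+] → (-1.48673, 1.4864, -0.644786)–(-2.04585, 1.4864, -0.431193)  len=0.5985
  (v8,v12,v9) [+--] → (-2.3947, 1.4864, 0)–(-2.04585, 1.4864, 0.431193)  len=0.5546
  (v11,v15,v8) [--+] → (-2.34564, 1.4864, -0.0606379)–(-2.04585, 1.4864, -0.431193)  len=0.4766
  (v8,v15,v12) [+--] → (-2.34564, 1.4864, -0.0606379)–(-2.3947, 1.4864, 0)  len=0.0780

Chained into 1 loop(s):
  loop 1: 16 segments, perimeter = 10.4749
Total perimeter = 10.475

loops=1 perimeter=10.475
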